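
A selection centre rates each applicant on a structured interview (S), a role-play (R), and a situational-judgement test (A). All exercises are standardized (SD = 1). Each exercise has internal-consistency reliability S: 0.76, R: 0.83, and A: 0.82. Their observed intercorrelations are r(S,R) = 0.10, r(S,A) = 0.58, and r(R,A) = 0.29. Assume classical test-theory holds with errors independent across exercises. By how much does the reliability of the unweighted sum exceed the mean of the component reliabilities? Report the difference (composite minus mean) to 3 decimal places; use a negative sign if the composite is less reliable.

0.077

Var(sum) = 3 + 1.94 = 4.94; true-score variance = 2.41 + 1.94 = 4.35; composite reliability = 0.8806.
Mean component reliability = 0.8033.
Difference = 0.8806 − 0.8033 = 0.077.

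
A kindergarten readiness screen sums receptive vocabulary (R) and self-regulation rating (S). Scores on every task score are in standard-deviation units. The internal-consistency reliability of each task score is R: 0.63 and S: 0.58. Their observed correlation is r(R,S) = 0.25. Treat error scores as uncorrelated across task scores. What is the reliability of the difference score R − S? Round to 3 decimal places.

Var(R−S) = 1 + 1 − 2·0.25 = 2 − 0.5 = 1.5.
With uncorrelated errors the cross-covariances are all true-score covariance, so they carry over unchanged; only the diagonal terms shrink to ρᵢσᵢ².
True-score variance = [0.63 + 0.58] − 0.5 = 1.21 − 0.5 = 0.71.
Reliability = 0.71 / 1.5 = 0.473.

0.473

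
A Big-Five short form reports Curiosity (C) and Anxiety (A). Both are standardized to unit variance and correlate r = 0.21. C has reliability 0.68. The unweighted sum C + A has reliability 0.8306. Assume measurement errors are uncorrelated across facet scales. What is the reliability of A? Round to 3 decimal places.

0.910

Var(C+A) = 2 + 2·0.21 = 2.420.
True-score variance = ρ_C + ρ_A + 2·0.21, so 0.8306 = (0.68 + ρ_A + 0.42) / 2.420.
ρ_A = 0.8306·2.420 − 0.68 − 0.42 = 0.910.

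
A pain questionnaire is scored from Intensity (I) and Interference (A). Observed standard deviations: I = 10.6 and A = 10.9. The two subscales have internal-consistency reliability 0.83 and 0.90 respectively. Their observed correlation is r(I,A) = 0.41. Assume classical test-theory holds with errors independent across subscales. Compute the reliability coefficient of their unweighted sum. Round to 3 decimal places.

Var(I+A) = 10.6² + 10.9² + 2·[10.6·10.9·0.41] = 231.17 + 94.7428 = 325.913.
With uncorrelated errors the cross-covariances are all true-score covariance, so they carry over unchanged; only the diagonal terms shrink to ρᵢσᵢ².
True-score variance = [10.6²·0.83 + 10.9²·0.90] + 94.7428 = 200.188 + 94.7428 = 294.931.
Reliability = 294.931 / 325.913 = 0.905.

0.905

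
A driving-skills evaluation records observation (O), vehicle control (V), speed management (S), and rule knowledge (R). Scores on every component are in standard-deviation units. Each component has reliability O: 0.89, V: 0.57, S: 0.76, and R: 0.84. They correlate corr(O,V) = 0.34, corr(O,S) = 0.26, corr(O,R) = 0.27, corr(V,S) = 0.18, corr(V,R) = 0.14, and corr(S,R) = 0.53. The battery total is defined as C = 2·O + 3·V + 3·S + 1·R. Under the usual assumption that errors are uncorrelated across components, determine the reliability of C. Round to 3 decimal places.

0.828

Var(C) = 2² + 3² + 3² + 1 + 2·[6·0.34 + 6·0.26 + 2·0.27 + 9·0.18 + 3·0.14 + 3·0.53] = 23 + 15.54 = 38.54.
Because errors are independent across components, Cov(Tᵢ,Tⱼ) = Cov(Xᵢ,Xⱼ); the off-diagonal part of the true-score variance is the same as above.
True-score variance = [2²·0.89 + 3²·0.57 + 3²·0.76 + 0.84] + 15.54 = 16.37 + 15.54 = 31.91.
Reliability = 31.91 / 38.54 = 0.828.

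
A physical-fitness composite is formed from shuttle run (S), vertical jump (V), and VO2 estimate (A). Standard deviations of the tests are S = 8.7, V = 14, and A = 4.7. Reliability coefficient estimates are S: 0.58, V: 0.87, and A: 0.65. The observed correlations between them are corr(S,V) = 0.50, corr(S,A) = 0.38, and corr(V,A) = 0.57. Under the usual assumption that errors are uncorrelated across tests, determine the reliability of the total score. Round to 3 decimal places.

0.875

Var(S+V+A) = 8.7² + 14² + 4.7² + 2·[8.7·14·0.50 + 8.7·4.7·0.38 + 14·4.7·0.57] = 293.78 + 227.888 = 521.668.
With uncorrelated errors the cross-covariances are all true-score covariance, so they carry over unchanged; only the diagonal terms shrink to ρᵢσᵢ².
True-score variance = [8.7²·0.58 + 14²·0.87 + 4.7²·0.65] + 227.888 = 228.779 + 227.888 = 456.667.
Reliability = 456.667 / 521.668 = 0.875.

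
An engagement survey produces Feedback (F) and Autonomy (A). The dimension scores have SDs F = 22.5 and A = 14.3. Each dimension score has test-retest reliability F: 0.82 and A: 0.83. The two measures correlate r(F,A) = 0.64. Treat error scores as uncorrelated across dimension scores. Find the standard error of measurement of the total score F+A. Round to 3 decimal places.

11.220

Var(total) = 710.74 + 411.84 = 1122.58.
True-score variance = 584.852 + 411.84 = 996.692, so reliability = 0.8879.
Error variance = 1122.58 − 996.692 = 125.888; SEM = √125.888 = 11.220.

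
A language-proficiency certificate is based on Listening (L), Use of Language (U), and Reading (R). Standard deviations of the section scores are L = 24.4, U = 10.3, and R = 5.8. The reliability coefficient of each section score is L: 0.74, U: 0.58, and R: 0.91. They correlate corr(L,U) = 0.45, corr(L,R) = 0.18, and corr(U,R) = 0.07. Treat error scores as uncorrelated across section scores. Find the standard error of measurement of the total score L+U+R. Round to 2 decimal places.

Var(total) = 735.09 + 285.499 = 1020.59.
True-score variance = 532.711 + 285.499 = 818.21, so reliability = 0.8017.
Error variance = 1020.59 − 818.21 = 202.379; SEM = √202.379 = 14.23.

14.23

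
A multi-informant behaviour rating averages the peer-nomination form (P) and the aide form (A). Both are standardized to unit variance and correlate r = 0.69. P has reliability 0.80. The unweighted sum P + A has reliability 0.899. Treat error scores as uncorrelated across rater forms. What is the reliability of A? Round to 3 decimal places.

Var(P+A) = 2 + 2·0.69 = 3.380.
True-score variance = ρ_P + ρ_A + 2·0.69, so 0.899 = (0.80 + ρ_A + 1.38) / 3.380.
ρ_A = 0.899·3.380 − 0.80 − 1.38 = 0.859.

0.859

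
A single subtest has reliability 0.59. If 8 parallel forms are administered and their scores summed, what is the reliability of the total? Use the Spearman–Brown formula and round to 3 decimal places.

0.920

ρ_k = kρ / (1 + (k−1)ρ) = 8·0.59 / (1 + 7·0.59) = 4.720 / 5.130 = 0.920.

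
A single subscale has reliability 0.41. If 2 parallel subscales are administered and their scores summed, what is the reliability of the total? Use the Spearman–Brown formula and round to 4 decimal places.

ρ_k = kρ / (1 + (k−1)ρ) = 2·0.41 / (1 + 1·0.41) = 0.820 / 1.410 = 0.5816.

0.5816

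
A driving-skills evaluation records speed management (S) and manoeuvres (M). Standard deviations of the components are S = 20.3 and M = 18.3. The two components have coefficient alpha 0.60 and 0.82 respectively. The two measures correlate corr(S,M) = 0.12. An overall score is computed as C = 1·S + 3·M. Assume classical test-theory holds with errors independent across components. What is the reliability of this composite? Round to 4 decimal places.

Var(C) = 20.3² + 3²·18.3² + 2·[3·20.3·18.3·0.12] = 3426.1 + 267.473 = 3693.57.
Under uncorrelated errors the observed covariances equal the true-score covariances, so only the own-variance terms attenuate.
True-score variance = [20.3²·0.60 + 3²·18.3²·0.82] + 267.473 = 2718.74 + 267.473 = 2986.22.
Reliability = 2986.22 / 3693.57 = 0.8085.

0.8085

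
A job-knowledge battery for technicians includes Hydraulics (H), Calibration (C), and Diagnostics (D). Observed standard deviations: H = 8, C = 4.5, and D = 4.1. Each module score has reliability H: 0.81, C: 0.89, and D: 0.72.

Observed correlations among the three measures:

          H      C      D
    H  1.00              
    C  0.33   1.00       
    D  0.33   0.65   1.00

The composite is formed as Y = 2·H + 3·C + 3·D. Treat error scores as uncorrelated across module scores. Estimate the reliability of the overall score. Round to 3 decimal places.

0.897

Var(Y) = 2²·8² + 3²·4.5² + 3²·4.1² + 2·[6·8·4.5·0.33 + 6·8·4.1·0.33 + 9·4.5·4.1·0.65] = 589.54 + 488.313 = 1077.85.
Under uncorrelated errors the observed covariances equal the true-score covariances, so only the own-variance terms attenuate.
True-score variance = [2²·8²·0.81 + 3²·4.5²·0.89 + 3²·4.1²·0.72] + 488.313 = 478.491 + 488.313 = 966.804.
Reliability = 966.804 / 1077.85 = 0.897.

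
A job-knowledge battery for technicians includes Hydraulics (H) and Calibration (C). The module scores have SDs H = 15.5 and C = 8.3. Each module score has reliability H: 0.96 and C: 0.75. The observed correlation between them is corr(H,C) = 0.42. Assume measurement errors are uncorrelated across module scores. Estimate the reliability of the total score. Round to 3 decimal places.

0.936

Var(H+C) = 15.5² + 8.3² + 2·[15.5·8.3·0.42] = 309.14 + 108.066 = 417.206.
Because errors are independent across components, Cov(Tᵢ,Tⱼ) = Cov(Xᵢ,Xⱼ); the off-diagonal part of the true-score variance is the same as above.
True-score variance = [15.5²·0.96 + 8.3²·0.75] + 108.066 = 282.308 + 108.066 = 390.374.
Reliability = 390.374 / 417.206 = 0.936.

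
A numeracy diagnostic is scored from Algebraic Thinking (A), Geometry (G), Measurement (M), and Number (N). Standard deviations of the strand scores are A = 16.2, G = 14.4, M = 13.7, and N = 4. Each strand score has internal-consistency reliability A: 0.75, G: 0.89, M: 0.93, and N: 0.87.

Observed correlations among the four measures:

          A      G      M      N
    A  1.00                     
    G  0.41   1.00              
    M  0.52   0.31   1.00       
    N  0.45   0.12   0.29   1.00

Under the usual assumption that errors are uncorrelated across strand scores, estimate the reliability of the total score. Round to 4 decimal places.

Var(A+G+M+N) = 16.2² + 14.4² + 13.7² + 4² + 2·[16.2·14.4·0.41 + 16.2·13.7·0.52 + 16.2·4·0.45 + 14.4·13.7·0.31 + 14.4·4·0.12 + 13.7·4·0.29] = 673.49 + 648.349 = 1321.84.
Under uncorrelated errors the observed covariances equal the true-score covariances, so only the own-variance terms attenuate.
True-score variance = [16.2²·0.75 + 14.4²·0.89 + 13.7²·0.93 + 4²·0.87] + 648.349 = 569.852 + 648.349 = 1218.2.
Reliability = 1218.2 / 1321.84 = 0.9216.

0.9216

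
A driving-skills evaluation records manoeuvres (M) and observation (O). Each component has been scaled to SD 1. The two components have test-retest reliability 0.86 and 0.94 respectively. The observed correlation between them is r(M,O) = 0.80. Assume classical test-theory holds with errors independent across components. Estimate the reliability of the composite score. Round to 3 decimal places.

Var(M+O) = 2 + 2·[0.80] = 2 + 1.6 = 3.6.
With uncorrelated errors the cross-covariances are all true-score covariance, so they carry over unchanged; only the diagonal terms shrink to ρᵢσᵢ².
True-score variance = [0.86 + 0.94] + 1.6 = 1.8 + 1.6 = 3.4.
Reliability = 3.4 / 3.6 = 0.944.

0.944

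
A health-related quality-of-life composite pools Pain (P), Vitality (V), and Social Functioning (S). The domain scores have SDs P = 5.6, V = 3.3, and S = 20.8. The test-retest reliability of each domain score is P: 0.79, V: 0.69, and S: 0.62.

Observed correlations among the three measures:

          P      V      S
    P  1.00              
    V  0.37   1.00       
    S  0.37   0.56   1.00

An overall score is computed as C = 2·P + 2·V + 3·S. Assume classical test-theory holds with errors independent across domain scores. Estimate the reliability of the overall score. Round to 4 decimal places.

0.7018

Var(C) = 2²·5.6² + 2²·3.3² + 3²·20.8² + 2·[4·5.6·3.3·0.37 + 6·5.6·20.8·0.37 + 6·3.3·20.8·0.56] = 4062.76 + 1033.13 = 5095.89.
Under uncorrelated errors the observed covariances equal the true-score covariances, so only the own-variance terms attenuate.
True-score variance = [2²·5.6²·0.79 + 2²·3.3²·0.69 + 3²·20.8²·0.62] + 1033.13 = 2543.29 + 1033.13 = 3576.42.
Reliability = 3576.42 / 5095.89 = 0.7018.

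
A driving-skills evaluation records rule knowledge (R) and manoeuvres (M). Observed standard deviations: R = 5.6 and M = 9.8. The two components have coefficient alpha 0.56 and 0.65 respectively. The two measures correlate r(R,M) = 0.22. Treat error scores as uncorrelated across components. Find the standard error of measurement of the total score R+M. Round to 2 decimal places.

Var(total) = 127.4 + 24.1472 = 151.547.
True-score variance = 79.9876 + 24.1472 = 104.135, so reliability = 0.6871.
Error variance = 151.547 − 104.135 = 47.4124; SEM = √47.4124 = 6.89.

6.89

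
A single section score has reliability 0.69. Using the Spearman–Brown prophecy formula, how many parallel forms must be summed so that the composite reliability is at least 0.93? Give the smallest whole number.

6

k ≥ ρ*(1−ρ₁)/(ρ₁(1−ρ*)) = 0.93·0.31 / (0.69·0.07) = 5.969.
Smallest integer k = 6.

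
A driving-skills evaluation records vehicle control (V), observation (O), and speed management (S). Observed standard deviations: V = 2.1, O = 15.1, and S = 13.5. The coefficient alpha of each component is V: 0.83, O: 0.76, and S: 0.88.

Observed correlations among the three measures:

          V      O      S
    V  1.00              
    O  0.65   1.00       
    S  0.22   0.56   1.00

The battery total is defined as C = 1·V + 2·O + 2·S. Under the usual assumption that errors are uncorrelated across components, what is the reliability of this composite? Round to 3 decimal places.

0.885

Var(C) = 2.1² + 2²·15.1² + 2²·13.5² + 2·[2·2.1·15.1·0.65 + 2·2.1·13.5·0.22 + 4·15.1·13.5·0.56] = 1645.45 + 1020.64 = 2666.09.
Under uncorrelated errors the observed covariances equal the true-score covariances, so only the own-variance terms attenuate.
True-score variance = [2.1²·0.83 + 2²·15.1²·0.76 + 2²·13.5²·0.88] + 1020.64 = 1338.33 + 1020.64 = 2358.97.
Reliability = 2358.97 / 2666.09 = 0.885.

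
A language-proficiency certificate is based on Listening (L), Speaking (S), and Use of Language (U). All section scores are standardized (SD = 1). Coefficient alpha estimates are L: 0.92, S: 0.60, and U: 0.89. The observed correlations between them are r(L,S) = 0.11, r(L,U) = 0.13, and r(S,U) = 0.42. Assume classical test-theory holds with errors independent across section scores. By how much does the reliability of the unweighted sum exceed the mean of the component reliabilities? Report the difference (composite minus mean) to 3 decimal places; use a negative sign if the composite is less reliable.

Var(sum) = 3 + 1.32 = 4.32; true-score variance = 2.41 + 1.32 = 3.73; composite reliability = 0.8634.
Mean component reliability = 0.8033.
Difference = 0.8634 − 0.8033 = 0.060.

0.060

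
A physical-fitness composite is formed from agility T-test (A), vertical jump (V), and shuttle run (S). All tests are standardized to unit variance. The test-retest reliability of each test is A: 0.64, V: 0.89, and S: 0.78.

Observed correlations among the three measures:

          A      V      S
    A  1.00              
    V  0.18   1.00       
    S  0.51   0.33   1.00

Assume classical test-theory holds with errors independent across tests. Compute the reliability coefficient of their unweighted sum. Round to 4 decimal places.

0.8631

Var(A+V+S) = 3 + 2·[0.18 + 0.51 + 0.33] = 3 + 2.04 = 5.04.
Under uncorrelated errors the observed covariances equal the true-score covariances, so only the own-variance terms attenuate.
True-score variance = [0.64 + 0.89 + 0.78] + 2.04 = 2.31 + 2.04 = 4.35.
Reliability = 4.35 / 5.04 = 0.8631.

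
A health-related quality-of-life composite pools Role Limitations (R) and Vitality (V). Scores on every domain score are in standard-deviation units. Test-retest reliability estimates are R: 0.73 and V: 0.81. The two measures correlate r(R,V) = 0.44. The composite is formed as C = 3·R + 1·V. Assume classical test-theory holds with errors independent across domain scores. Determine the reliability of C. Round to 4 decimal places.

Var(C) = 3² + 1 + 2·[3·0.44] = 10 + 2.64 = 12.64.
Under uncorrelated errors the observed covariances equal the true-score covariances, so only the own-variance terms attenuate.
True-score variance = [3²·0.73 + 0.81] + 2.64 = 7.38 + 2.64 = 10.02.
Reliability = 10.02 / 12.64 = 0.7927.

0.7927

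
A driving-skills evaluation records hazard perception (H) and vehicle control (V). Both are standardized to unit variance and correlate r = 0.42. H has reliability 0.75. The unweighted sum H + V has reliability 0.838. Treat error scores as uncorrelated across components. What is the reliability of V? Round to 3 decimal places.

Var(H+V) = 2 + 2·0.42 = 2.840.
True-score variance = ρ_H + ρ_V + 2·0.42, so 0.838 = (0.75 + ρ_V + 0.84) / 2.840.
ρ_V = 0.838·2.840 − 0.75 − 0.84 = 0.790.

0.790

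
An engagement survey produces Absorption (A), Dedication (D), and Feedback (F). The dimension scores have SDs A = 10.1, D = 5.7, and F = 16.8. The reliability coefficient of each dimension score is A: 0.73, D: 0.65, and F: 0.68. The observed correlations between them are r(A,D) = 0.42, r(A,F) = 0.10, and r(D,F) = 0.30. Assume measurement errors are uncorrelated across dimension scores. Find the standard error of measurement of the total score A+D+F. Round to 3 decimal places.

11.368

Var(total) = 416.74 + 139.751 = 556.491.
True-score variance = 287.509 + 139.751 = 427.26, so reliability = 0.7678.
Error variance = 556.491 − 427.26 = 129.231; SEM = √129.231 = 11.368.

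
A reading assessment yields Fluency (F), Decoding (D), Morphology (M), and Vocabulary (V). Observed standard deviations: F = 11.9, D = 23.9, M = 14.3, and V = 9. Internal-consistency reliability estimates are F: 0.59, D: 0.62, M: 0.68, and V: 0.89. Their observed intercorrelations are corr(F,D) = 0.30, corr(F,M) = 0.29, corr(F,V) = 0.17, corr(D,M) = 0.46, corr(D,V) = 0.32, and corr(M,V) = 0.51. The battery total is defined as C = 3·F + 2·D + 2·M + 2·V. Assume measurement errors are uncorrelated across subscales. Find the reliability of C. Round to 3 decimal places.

Var(C) = 3²·11.9² + 2²·23.9² + 2²·14.3² + 2²·9² + 2·[6·11.9·23.9·0.30 + 6·11.9·14.3·0.29 + 6·11.9·9·0.17 + 4·23.9·14.3·0.46 + 4·23.9·9·0.32 + 4·14.3·9·0.51] = 4701.29 + 4168.02 = 8869.31.
With uncorrelated errors the cross-covariances are all true-score covariance, so they carry over unchanged; only the diagonal terms shrink to ρᵢσᵢ².
True-score variance = [3²·11.9²·0.59 + 2²·23.9²·0.62 + 2²·14.3²·0.68 + 2²·9²·0.89] + 4168.02 = 3013.12 + 4168.02 = 7181.14.
Reliability = 7181.14 / 8869.31 = 0.810.

0.810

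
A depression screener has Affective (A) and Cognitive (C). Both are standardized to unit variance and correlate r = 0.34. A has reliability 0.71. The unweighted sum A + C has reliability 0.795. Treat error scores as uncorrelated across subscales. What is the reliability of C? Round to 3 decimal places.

0.741

Var(A+C) = 2 + 2·0.34 = 2.680.
True-score variance = ρ_A + ρ_C + 2·0.34, so 0.795 = (0.71 + ρ_C + 0.68) / 2.680.
ρ_C = 0.795·2.680 − 0.71 − 0.68 = 0.741.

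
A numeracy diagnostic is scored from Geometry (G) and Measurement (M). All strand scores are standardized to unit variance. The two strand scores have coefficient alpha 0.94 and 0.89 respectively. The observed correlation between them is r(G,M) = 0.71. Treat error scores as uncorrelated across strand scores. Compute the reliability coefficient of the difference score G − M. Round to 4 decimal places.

0.7069

Var(G−M) = 1 + 1 − 2·0.71 = 2 − 1.42 = 0.58.
Because errors are independent across components, Cov(Tᵢ,Tⱼ) = Cov(Xᵢ,Xⱼ); the off-diagonal part of the true-score variance is the same as above.
True-score variance = [0.94 + 0.89] − 1.42 = 1.83 − 1.42 = 0.41.
Reliability = 0.41 / 0.58 = 0.7069.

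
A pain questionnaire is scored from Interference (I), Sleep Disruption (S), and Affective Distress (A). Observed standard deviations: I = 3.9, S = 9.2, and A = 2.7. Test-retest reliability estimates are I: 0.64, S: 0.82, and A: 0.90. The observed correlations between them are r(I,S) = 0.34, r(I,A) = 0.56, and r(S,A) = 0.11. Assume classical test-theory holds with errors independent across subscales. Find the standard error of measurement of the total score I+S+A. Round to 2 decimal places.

Var(total) = 107.14 + 41.6568 = 148.797.
True-score variance = 85.7002 + 41.6568 = 127.357, so reliability = 0.8559.
Error variance = 148.797 − 127.357 = 21.4398; SEM = √21.4398 = 4.63.

4.63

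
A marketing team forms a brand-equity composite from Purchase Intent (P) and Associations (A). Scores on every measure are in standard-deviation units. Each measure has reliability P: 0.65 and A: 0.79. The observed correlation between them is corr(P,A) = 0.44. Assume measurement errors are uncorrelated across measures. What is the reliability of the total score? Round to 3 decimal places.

0.806

Var(P+A) = 2 + 2·[0.44] = 2 + 0.88 = 2.88.
Under uncorrelated errors the observed covariances equal the true-score covariances, so only the own-variance terms attenuate.
True-score variance = [0.65 + 0.79] + 0.88 = 1.44 + 0.88 = 2.32.
Reliability = 2.32 / 2.88 = 0.806.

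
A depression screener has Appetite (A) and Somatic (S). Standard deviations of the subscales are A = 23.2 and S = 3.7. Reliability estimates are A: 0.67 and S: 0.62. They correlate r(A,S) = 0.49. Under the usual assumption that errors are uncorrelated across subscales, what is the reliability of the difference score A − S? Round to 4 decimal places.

Var(A−S) = 23.2² + 3.7² − 2·23.2·3.7·0.49 = 551.93 − 84.1232 = 467.807.
With uncorrelated errors the cross-covariances are all true-score covariance, so they carry over unchanged; only the diagonal terms shrink to ρᵢσᵢ².
True-score variance = [23.2²·0.67 + 3.7²·0.62] − 84.1232 = 369.109 − 84.1232 = 284.985.
Reliability = 284.985 / 467.807 = 0.6092.

0.6092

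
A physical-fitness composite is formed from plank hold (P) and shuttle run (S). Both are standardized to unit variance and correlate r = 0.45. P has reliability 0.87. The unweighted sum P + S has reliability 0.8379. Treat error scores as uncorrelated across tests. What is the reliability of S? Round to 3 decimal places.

0.660

Var(P+S) = 2 + 2·0.45 = 2.900.
True-score variance = ρ_P + ρ_S + 2·0.45, so 0.8379 = (0.87 + ρ_S + 0.90) / 2.900.
ρ_S = 0.8379·2.900 − 0.87 − 0.90 = 0.660.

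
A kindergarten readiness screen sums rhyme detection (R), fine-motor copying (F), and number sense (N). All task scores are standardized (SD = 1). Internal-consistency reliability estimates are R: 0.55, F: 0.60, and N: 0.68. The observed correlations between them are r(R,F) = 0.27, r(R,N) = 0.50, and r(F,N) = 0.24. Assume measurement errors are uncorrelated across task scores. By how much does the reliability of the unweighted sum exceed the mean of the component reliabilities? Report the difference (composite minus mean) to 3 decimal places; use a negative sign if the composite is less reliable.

0.157

Var(sum) = 3 + 2.02 = 5.02; true-score variance = 1.83 + 2.02 = 3.85; composite reliability = 0.7669.
Mean component reliability = 0.6100.
Difference = 0.7669 − 0.6100 = 0.157.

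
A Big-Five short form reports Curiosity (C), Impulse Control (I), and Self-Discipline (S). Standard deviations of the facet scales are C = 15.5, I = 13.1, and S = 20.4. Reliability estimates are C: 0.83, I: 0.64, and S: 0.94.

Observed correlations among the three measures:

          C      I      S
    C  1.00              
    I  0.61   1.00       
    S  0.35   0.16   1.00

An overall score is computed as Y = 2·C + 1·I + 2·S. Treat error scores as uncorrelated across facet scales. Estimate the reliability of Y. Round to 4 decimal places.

0.9253

Var(Y) = 2²·15.5² + 13.1² + 2²·20.4² + 2·[2·15.5·13.1·0.61 + 4·15.5·20.4·0.35 + 2·13.1·20.4·0.16] = 2797.25 + 1551.84 = 4349.09.
Because errors are independent across components, Cov(Tᵢ,Tⱼ) = Cov(Xᵢ,Xⱼ); the off-diagonal part of the true-score variance is the same as above.
True-score variance = [2²·15.5²·0.83 + 13.1²·0.64 + 2²·20.4²·0.94] + 1551.84 = 2472.22 + 1551.84 = 4024.06.
Reliability = 4024.06 / 4349.09 = 0.9253.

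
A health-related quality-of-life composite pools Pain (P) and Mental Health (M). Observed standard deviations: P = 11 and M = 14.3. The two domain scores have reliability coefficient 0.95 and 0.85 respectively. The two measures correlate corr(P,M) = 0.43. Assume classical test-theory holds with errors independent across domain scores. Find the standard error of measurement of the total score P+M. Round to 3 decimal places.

Var(total) = 325.49 + 135.278 = 460.768.
True-score variance = 288.766 + 135.278 = 424.044, so reliability = 0.9203.
Error variance = 460.768 − 424.044 = 36.7235; SEM = √36.7235 = 6.060.

6.060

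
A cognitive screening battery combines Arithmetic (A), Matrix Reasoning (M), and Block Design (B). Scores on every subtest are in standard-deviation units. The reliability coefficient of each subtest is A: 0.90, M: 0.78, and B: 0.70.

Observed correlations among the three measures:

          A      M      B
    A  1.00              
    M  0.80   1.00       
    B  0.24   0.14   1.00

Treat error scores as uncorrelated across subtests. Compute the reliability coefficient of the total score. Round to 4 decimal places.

Var(A+M+B) = 3 + 2·[0.80 + 0.24 + 0.14] = 3 + 2.36 = 5.36.
Because errors are independent across components, Cov(Tᵢ,Tⱼ) = Cov(Xᵢ,Xⱼ); the off-diagonal part of the true-score variance is the same as above.
True-score variance = [0.90 + 0.78 + 0.70] + 2.36 = 2.38 + 2.36 = 4.74.
Reliability = 4.74 / 5.36 = 0.8843.

0.8843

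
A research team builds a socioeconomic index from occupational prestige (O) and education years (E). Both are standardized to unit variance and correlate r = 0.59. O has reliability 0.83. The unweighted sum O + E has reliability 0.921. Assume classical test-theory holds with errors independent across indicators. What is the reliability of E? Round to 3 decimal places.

Var(O+E) = 2 + 2·0.59 = 3.180.
True-score variance = ρ_O + ρ_E + 2·0.59, so 0.921 = (0.83 + ρ_E + 1.18) / 3.180.
ρ_E = 0.921·3.180 − 0.83 − 1.18 = 0.919.

0.919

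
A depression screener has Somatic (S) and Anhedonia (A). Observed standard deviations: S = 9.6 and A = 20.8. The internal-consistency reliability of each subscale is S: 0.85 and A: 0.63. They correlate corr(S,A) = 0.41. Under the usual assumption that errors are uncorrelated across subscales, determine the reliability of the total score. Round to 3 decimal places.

Var(S+A) = 9.6² + 20.8² + 2·[9.6·20.8·0.41] = 524.8 + 163.738 = 688.538.
With uncorrelated errors the cross-covariances are all true-score covariance, so they carry over unchanged; only the diagonal terms shrink to ρᵢσᵢ².
True-score variance = [9.6²·0.85 + 20.8²·0.63] + 163.738 = 350.899 + 163.738 = 514.637.
Reliability = 514.637 / 688.538 = 0.747.

0.747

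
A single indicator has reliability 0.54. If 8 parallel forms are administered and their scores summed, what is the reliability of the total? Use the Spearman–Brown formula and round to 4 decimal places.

ρ_k = kρ / (1 + (k−1)ρ) = 8·0.54 / (1 + 7·0.54) = 4.320 / 4.780 = 0.9038.

0.9038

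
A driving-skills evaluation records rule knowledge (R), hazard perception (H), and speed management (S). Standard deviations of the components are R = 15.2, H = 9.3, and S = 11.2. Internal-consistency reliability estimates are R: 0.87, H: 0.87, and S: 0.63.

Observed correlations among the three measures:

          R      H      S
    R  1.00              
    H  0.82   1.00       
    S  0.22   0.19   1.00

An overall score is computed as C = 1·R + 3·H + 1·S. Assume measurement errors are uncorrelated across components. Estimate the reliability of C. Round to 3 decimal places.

0.912

Var(C) = 15.2² + 3²·9.3² + 11.2² + 2·[3·15.2·9.3·0.82 + 15.2·11.2·0.22 + 3·9.3·11.2·0.19] = 1134.89 + 889.139 = 2024.03.
With uncorrelated errors the cross-covariances are all true-score covariance, so they carry over unchanged; only the diagonal terms shrink to ρᵢσᵢ².
True-score variance = [15.2²·0.87 + 3²·9.3²·0.87 + 11.2²·0.63] + 889.139 = 957.249 + 889.139 = 1846.39.
Reliability = 1846.39 / 2024.03 = 0.912.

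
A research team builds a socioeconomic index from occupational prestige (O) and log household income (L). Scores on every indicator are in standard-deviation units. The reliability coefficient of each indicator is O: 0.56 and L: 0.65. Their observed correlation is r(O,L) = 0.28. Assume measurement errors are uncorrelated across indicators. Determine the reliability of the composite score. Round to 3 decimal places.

Var(O+L) = 2 + 2·[0.28] = 2 + 0.56 = 2.56.
Because errors are independent across components, Cov(Tᵢ,Tⱼ) = Cov(Xᵢ,Xⱼ); the off-diagonal part of the true-score variance is the same as above.
True-score variance = [0.56 + 0.65] + 0.56 = 1.21 + 0.56 = 1.77.
Reliability = 1.77 / 2.56 = 0.691.

0.691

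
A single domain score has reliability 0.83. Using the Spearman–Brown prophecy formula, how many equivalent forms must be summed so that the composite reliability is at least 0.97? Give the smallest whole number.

k ≥ ρ*(1−ρ₁)/(ρ₁(1−ρ*)) = 0.97·0.17 / (0.83·0.03) = 6.622.
Smallest integer k = 7.

7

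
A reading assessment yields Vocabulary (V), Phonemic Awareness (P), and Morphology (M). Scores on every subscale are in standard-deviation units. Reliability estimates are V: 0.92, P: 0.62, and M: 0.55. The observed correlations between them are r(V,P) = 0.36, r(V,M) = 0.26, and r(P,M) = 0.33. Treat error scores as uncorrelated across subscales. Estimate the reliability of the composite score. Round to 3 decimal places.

0.814

Var(V+P+M) = 3 + 2·[0.36 + 0.26 + 0.33] = 3 + 1.9 = 4.9.
Under uncorrelated errors the observed covariances equal the true-score covariances, so only the own-variance terms attenuate.
True-score variance = [0.92 + 0.62 + 0.55] + 1.9 = 2.09 + 1.9 = 3.99.
Reliability = 3.99 / 4.9 = 0.814.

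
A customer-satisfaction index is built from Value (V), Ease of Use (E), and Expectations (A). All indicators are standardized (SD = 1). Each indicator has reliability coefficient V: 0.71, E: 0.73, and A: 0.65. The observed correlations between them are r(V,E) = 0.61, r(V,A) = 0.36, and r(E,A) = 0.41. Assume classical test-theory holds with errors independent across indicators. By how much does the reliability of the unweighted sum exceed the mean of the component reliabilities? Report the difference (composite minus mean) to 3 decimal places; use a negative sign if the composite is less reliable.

Var(sum) = 3 + 2.76 = 5.76; true-score variance = 2.09 + 2.76 = 4.85; composite reliability = 0.8420.
Mean component reliability = 0.6967.
Difference = 0.8420 − 0.6967 = 0.145.

0.145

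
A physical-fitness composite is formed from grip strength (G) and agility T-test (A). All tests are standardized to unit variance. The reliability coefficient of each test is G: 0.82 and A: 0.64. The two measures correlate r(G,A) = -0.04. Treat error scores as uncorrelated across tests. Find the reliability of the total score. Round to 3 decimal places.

0.719

Var(G+A) = 2 + 2·[(-0.04)] = 2 − 0.08 = 1.92.
With uncorrelated errors the cross-covariances are all true-score covariance, so they carry over unchanged; only the diagonal terms shrink to ρᵢσᵢ².
True-score variance = [0.82 + 0.64] − 0.08 = 1.46 − 0.08 = 1.38.
Reliability = 1.38 / 1.92 = 0.719.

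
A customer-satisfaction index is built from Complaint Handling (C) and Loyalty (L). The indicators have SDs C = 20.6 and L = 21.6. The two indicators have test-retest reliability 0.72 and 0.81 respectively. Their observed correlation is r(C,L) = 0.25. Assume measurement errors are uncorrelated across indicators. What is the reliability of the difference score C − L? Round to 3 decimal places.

Var(C−L) = 20.6² + 21.6² − 2·20.6·21.6·0.25 = 890.92 − 222.48 = 668.44.
Because errors are independent across components, Cov(Tᵢ,Tⱼ) = Cov(Xᵢ,Xⱼ); the off-diagonal part of the true-score variance is the same as above.
True-score variance = [20.6²·0.72 + 21.6²·0.81] − 222.48 = 683.453 − 222.48 = 460.973.
Reliability = 460.973 / 668.44 = 0.690.

0.690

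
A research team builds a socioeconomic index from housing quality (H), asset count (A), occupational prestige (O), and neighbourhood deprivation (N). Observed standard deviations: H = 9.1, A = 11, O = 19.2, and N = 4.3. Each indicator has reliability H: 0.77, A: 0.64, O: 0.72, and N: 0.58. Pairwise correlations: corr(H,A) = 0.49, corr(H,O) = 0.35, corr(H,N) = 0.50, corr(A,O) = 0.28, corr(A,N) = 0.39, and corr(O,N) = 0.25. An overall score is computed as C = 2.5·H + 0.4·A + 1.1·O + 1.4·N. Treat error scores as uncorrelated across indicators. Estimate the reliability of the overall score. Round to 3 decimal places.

Var(C) = 2.5²·9.1² + 0.4²·11² + 1.1²·19.2² + 1.4²·4.3² + 2·[9.1·11·0.49 + 2.75·9.1·19.2·0.35 + 3.5·9.1·4.3·0.50 + 0.44·11·19.2·0.28 + 0.56·11·4.3·0.39 + 1.54·19.2·4.3·0.25] = 1019.22 + 707.661 = 1726.88.
With uncorrelated errors the cross-covariances are all true-score covariance, so they carry over unchanged; only the diagonal terms shrink to ρᵢσᵢ².
True-score variance = [2.5²·9.1²·0.77 + 0.4²·11²·0.64 + 1.1²·19.2²·0.72 + 1.4²·4.3²·0.58] + 707.661 = 753.092 + 707.661 = 1460.75.
Reliability = 1460.75 / 1726.88 = 0.846.

0.846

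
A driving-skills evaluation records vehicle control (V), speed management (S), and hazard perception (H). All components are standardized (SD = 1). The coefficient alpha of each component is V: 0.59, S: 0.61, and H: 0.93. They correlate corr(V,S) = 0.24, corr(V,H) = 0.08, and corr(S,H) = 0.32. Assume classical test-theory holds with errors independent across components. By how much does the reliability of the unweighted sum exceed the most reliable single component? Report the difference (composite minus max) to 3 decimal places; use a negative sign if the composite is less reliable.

Var(sum) = 3 + 1.28 = 4.28; true-score variance = 2.13 + 1.28 = 3.41; composite reliability = 0.7967.
Max component reliability = 0.9300.
Difference = 0.7967 − 0.9300 = -0.133.

-0.133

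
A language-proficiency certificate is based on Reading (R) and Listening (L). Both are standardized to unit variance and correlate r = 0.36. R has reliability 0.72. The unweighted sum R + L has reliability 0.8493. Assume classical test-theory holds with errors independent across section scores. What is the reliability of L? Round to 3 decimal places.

Var(R+L) = 2 + 2·0.36 = 2.720.
True-score variance = ρ_R + ρ_L + 2·0.36, so 0.8493 = (0.72 + ρ_L + 0.72) / 2.720.
ρ_L = 0.8493·2.720 − 0.72 − 0.72 = 0.870.

0.870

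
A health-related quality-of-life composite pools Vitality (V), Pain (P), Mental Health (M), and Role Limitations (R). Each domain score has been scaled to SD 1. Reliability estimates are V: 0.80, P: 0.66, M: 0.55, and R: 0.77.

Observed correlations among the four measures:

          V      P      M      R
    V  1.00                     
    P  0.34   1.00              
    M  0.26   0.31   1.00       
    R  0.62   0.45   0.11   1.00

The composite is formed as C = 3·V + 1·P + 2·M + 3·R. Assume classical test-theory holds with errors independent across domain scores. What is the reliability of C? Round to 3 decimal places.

0.865

Var(C) = 3² + 1 + 2² + 3² + 2·[3·0.34 + 6·0.26 + 9·0.62 + 2·0.31 + 3·0.45 + 6·0.11] = 23 + 21.58 = 44.58.
With uncorrelated errors the cross-covariances are all true-score covariance, so they carry over unchanged; only the diagonal terms shrink to ρᵢσᵢ².
True-score variance = [3²·0.80 + 0.66 + 2²·0.55 + 3²·0.77] + 21.58 = 16.99 + 21.58 = 38.57.
Reliability = 38.57 / 44.58 = 0.865.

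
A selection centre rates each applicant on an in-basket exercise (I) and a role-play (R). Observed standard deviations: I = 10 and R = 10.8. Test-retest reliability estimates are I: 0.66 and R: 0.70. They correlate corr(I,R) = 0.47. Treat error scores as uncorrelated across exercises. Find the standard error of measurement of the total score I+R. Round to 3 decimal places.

Var(total) = 216.64 + 101.52 = 318.16.
True-score variance = 147.648 + 101.52 = 249.168, so reliability = 0.7832.
Error variance = 318.16 − 249.168 = 68.992; SEM = √68.992 = 8.306.

8.306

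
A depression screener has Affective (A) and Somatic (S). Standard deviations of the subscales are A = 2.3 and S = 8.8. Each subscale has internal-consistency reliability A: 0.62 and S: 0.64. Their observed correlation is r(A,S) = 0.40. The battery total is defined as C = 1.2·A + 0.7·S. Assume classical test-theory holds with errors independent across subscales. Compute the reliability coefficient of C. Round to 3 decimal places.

0.720

Var(C) = 1.2²·2.3² + 0.7²·8.8² + 2·[0.84·2.3·8.8·0.40] = 45.5632 + 13.6013 = 59.1645.
Under uncorrelated errors the observed covariances equal the true-score covariances, so only the own-variance terms attenuate.
True-score variance = [1.2²·2.3²·0.62 + 0.7²·8.8²·0.64] + 13.6013 = 29.0081 + 13.6013 = 42.6094.
Reliability = 42.6094 / 59.1645 = 0.720.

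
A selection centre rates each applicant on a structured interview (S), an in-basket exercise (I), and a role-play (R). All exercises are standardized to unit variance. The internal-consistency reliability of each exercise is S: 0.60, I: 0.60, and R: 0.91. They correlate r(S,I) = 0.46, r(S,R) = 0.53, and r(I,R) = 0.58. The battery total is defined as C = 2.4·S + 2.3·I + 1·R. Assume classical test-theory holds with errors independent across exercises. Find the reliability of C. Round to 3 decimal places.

0.798

Var(C) = 2.4² + 2.3² + 1 + 2·[5.52·0.46 + 2.4·0.53 + 2.3·0.58] = 12.05 + 10.2904 = 22.3404.
With uncorrelated errors the cross-covariances are all true-score covariance, so they carry over unchanged; only the diagonal terms shrink to ρᵢσᵢ².
True-score variance = [2.4²·0.60 + 2.3²·0.60 + 0.91] + 10.2904 = 7.54 + 10.2904 = 17.8304.
Reliability = 17.8304 / 22.3404 = 0.798.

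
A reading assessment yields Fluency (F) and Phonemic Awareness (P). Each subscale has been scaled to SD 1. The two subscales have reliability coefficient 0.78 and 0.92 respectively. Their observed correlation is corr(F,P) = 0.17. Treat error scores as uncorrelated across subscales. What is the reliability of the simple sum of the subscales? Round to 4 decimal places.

Var(F+P) = 2 + 2·[0.17] = 2 + 0.34 = 2.34.
With uncorrelated errors the cross-covariances are all true-score covariance, so they carry over unchanged; only the diagonal terms shrink to ρᵢσᵢ².
True-score variance = [0.78 + 0.92] + 0.34 = 1.7 + 0.34 = 2.04.
Reliability = 2.04 / 2.34 = 0.8718.

0.8718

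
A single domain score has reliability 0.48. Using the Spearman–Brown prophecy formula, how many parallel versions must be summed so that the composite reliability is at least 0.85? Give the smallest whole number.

7

k ≥ ρ*(1−ρ₁)/(ρ₁(1−ρ*)) = 0.85·0.52 / (0.48·0.15) = 6.139.
Smallest integer k = 7.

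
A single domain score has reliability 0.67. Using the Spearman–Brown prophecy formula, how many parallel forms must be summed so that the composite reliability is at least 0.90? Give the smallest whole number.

k ≥ ρ*(1−ρ₁)/(ρ₁(1−ρ*)) = 0.90·0.33 / (0.67·0.10) = 4.433.
Smallest integer k = 5.

5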